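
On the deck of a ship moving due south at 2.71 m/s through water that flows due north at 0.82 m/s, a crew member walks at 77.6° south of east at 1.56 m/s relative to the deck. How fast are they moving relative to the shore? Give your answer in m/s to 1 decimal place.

3.4 m/s

In east/north components (m/s): crew member relative to ship = (0.335, -1.524); ship relative to water = (0.000, -2.710); water relative to ground = (0.000, 0.820).
Sum = (0.335, -3.414) m/s.
Speed = |(0.335, -3.414)| = 3.430 m/s.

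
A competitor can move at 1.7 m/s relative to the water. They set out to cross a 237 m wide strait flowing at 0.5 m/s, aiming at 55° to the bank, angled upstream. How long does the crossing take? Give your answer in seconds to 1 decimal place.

The component of the competitor's velocity perpendicular to the bank is 1.7 × sin 55° = 1.393 m/s.
The current is parallel to the bank, so it does not affect the crossing time.
Time = 237 / 1.393 = 170.190 s.

170.2 s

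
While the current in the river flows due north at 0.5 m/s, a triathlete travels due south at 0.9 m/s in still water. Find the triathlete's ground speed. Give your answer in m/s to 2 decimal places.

Taking east as x and north as y: velocity relative to the water = (0.000, -0.900) m/s; the water relative to ground = (0.000, 0.500) m/s.
Velocity relative to ground = (0.000, -0.900) + (0.000, 0.500) = (0.000, -0.400) m/s.
Speed = |(0.000, -0.400)| = 0.400 m/s.

0.40 m/s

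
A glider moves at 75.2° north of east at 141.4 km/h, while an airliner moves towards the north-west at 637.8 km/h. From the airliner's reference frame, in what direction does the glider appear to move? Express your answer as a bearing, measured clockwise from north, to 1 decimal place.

122.8°

Taking east as x and north as y: glider velocity = (36.120, 136.709) km/h; airliner velocity = (-450.993, 450.993) km/h.
Velocity of glider relative to airliner = (36.120, 136.709) − (-450.993, 450.993) = (487.113, -314.284) km/h.
Bearing = atan2(487.11, -314.28) = 122.83° clockwise from north.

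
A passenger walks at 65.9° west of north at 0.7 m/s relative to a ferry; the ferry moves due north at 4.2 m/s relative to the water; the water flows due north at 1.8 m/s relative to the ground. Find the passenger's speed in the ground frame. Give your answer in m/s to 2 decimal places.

In east/north components (m/s): passenger relative to ferry = (-0.639, 0.286); ferry relative to water = (0.000, 4.200); water relative to ground = (0.000, 1.800).
Sum = (-0.639, 6.286) m/s.
Speed = |(-0.639, 6.286)| = 6.318 m/s.

6.32 m/s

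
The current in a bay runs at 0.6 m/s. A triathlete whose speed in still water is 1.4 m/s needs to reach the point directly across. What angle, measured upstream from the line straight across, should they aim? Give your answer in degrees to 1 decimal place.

To cancel the current, the upstream component of the triathlete's velocity must equal the flow: 1.4 sin θ = 0.6.
sin θ = 0.6 / 1.4 = 0.4286.
θ = arcsin(0.4286) = 25.377°.

25.4°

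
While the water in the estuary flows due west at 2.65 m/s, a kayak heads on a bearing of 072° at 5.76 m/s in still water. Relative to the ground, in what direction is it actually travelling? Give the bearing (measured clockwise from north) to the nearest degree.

058°

Taking east as x and north as y: velocity relative to the water = (5.478, 1.780) m/s; the water relative to ground = (-2.650, 0.000) m/s.
Velocity relative to ground = (5.478, 1.780) + (-2.650, 0.000) = (2.828, 1.780) m/s.
Bearing = atan2(2.83, 1.78) = 57.81° clockwise from north.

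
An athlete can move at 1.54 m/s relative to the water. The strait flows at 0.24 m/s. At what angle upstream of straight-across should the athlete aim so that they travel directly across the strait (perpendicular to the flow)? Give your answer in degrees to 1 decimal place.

9.0°

To cancel the current, the upstream component of the athlete's velocity must equal the flow: 1.54 sin θ = 0.24.
sin θ = 0.24 / 1.54 = 0.1558.
θ = arcsin(0.1558) = 8.966°.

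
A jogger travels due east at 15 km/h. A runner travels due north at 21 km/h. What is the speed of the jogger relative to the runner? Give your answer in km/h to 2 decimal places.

Taking east as x and north as y: jogger velocity = (15.000, 0.000) km/h; runner velocity = (0.000, 21.000) km/h.
Velocity of jogger relative to runner = (15.000, 0.000) − (0.000, 21.000) = (15.000, -21.000) km/h.
Magnitude = |(15.000, -21.000)| = 25.807 km/h.

25.81 km/h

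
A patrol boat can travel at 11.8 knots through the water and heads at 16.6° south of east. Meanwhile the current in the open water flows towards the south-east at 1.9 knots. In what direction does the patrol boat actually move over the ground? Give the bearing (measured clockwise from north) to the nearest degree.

110°

Taking east as x and north as y: velocity relative to the water = (11.308, -3.371) knots; the water relative to ground = (1.344, -1.344) knots.
Velocity relative to ground = (11.308, -3.371) + (1.344, -1.344) = (12.652, -4.715) knots.
Bearing = atan2(12.65, -4.71) = 110.44° clockwise from north.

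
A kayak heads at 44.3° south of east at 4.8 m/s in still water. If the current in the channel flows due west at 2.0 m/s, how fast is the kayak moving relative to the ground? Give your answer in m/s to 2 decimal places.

Taking east as x and north as y: velocity relative to the water = (3.435, -3.352) m/s; the water relative to ground = (-2.000, 0.000) m/s.
Velocity relative to ground = (3.435, -3.352) + (-2.000, 0.000) = (1.435, -3.352) m/s.
Speed = |(1.435, -3.352)| = 3.647 m/s.

3.65 m/s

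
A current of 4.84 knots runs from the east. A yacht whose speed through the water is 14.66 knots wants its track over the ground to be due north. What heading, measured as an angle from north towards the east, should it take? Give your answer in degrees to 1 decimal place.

The current pushes perpendicular to the desired track; the heading must have a component into the current equal to 4.84 knots: 14.66 sin θ = 4.84.
sin θ = 0.3302, so θ = 19.278°.

19.3°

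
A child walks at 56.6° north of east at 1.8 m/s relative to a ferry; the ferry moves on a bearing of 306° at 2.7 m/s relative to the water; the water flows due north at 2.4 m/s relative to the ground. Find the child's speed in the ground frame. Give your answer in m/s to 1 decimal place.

5.6 m/s

In east/north components (m/s): child relative to ferry = (0.991, 1.503); ferry relative to water = (-2.184, 1.587); water relative to ground = (0.000, 2.400).
Sum = (-1.193, 5.490) m/s.
Speed = |(-1.193, 5.490)| = 5.618 m/s.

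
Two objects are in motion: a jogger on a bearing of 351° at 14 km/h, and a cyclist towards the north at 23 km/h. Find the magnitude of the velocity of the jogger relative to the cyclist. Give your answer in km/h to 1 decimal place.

Taking east as x and north as y: jogger velocity = (-2.190, 13.828) km/h; cyclist velocity = (0.000, 23.000) km/h.
Velocity of jogger relative to cyclist = (-2.190, 13.828) − (0.000, 23.000) = (-2.190, -9.172) km/h.
Magnitude = |(-2.190, -9.172)| = 9.430 km/h.

9.4 km/h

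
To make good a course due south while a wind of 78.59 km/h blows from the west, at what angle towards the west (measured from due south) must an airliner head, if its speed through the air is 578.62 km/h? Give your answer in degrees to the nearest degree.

The wind pushes perpendicular to the desired track; the heading must have a component into the wind equal to 78.59 km/h: 578.62 sin θ = 78.59.
sin θ = 0.1358, so θ = 7.806°.

8°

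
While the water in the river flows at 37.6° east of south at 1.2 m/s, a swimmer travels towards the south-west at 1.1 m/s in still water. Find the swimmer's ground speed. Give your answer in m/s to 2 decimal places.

1.73 m/s

Taking east as x and north as y: velocity relative to the water = (-0.778, -0.778) m/s; the water relative to ground = (0.732, -0.951) m/s.
Velocity relative to ground = (-0.778, -0.778) + (0.732, -0.951) = (-0.046, -1.729) m/s.
Speed = |(-0.046, -1.729)| = 1.729 m/s.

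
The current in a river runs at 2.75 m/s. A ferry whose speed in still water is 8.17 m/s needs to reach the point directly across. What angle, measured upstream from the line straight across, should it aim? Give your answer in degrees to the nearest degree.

20°

To cancel the current, the upstream component of the ferry's velocity must equal the flow: 8.17 sin θ = 2.75.
sin θ = 2.75 / 8.17 = 0.3366.
θ = arcsin(0.3366) = 19.670°.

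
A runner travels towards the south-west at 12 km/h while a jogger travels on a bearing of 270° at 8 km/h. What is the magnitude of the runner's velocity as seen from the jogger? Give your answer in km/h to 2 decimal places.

Taking east as x and north as y: runner velocity = (-8.485, -8.485) km/h; jogger velocity = (-8.000, 0.000) km/h.
Velocity of runner relative to jogger = (-8.485, -8.485) − (-8.000, 0.000) = (-0.485, -8.485) km/h.
Magnitude = |(-0.485, -8.485)| = 8.499 km/h.

8.50 km/h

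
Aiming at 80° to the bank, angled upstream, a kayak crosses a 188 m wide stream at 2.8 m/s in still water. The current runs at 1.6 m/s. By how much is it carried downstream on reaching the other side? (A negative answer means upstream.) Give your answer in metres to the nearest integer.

76 m

Perpendicular speed = 2.757 m/s; crossing time = 188 / 2.757 = 68.179 s.
Net downstream speed = 1.114 m/s.
Drift = 1.114 × 68.179 = 75.936 m (downstream).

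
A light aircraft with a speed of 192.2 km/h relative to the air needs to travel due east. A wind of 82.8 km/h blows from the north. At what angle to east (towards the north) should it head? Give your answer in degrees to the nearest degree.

26°

The wind pushes perpendicular to the desired track; the heading must have a component into the wind equal to 82.8 km/h: 192.2 sin θ = 82.8.
sin θ = 0.4308, so θ = 25.518°.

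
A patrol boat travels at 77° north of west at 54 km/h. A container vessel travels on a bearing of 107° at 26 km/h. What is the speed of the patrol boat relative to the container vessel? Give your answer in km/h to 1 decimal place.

70.7 km/h

Taking east as x and north as y: patrol boat velocity = (-12.147, 52.616) km/h; container vessel velocity = (24.864, -7.602) km/h.
Velocity of patrol boat relative to container vessel = (-12.147, 52.616) − (24.864, -7.602) = (-37.011, 60.218) km/h.
Magnitude = |(-37.011, 60.218)| = 70.682 km/h.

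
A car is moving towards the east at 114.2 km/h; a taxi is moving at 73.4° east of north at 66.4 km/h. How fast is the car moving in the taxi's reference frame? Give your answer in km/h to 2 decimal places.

54.01 km/h

Taking east as x and north as y: car velocity = (114.200, 0.000) km/h; taxi velocity = (63.633, 18.970) km/h.
Velocity of car relative to taxi = (114.200, 0.000) − (63.633, 18.970) = (50.567, -18.970) km/h.
Magnitude = |(50.567, -18.970)| = 54.008 km/h.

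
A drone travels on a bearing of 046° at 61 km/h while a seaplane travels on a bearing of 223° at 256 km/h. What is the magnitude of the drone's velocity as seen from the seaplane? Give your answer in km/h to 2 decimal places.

316.93 km/h

Taking east as x and north as y: drone velocity = (43.880, 42.374) km/h; seaplane velocity = (-174.592, -187.227) km/h.
Velocity of drone relative to seaplane = (43.880, 42.374) − (-174.592, -187.227) = (218.471, 229.601) km/h.
Magnitude = |(218.471, 229.601)| = 316.932 km/h.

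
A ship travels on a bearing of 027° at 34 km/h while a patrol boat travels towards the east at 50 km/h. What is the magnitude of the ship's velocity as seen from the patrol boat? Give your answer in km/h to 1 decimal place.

Taking east as x and north as y: ship velocity = (15.436, 30.294) km/h; patrol boat velocity = (50.000, 0.000) km/h.
Velocity of ship relative to patrol boat = (15.436, 30.294) − (50.000, 0.000) = (-34.564, 30.294) km/h.
Magnitude = |(-34.564, 30.294)| = 45.961 km/h.

46.0 km/h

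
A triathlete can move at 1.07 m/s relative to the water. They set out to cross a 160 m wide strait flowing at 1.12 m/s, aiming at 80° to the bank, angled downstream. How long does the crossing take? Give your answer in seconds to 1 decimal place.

The component of the triathlete's velocity perpendicular to the bank is 1.07 × sin 80° = 1.054 m/s.
Only the cross-stream component determines the crossing time; the current contributes nothing perpendicular to the bank.
Time = 160 / 1.054 = 151.839 s.

151.8 s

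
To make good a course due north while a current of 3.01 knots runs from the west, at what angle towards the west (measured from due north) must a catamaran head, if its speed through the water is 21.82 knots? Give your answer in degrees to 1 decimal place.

7.9°

The current pushes perpendicular to the desired track; the heading must have a component into the current equal to 3.01 knots: 21.82 sin θ = 3.01.
sin θ = 0.1379, so θ = 7.929°.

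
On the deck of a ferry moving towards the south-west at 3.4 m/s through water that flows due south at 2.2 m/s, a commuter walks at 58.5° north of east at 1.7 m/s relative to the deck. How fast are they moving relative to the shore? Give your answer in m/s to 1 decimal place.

In east/north components (m/s): commuter relative to ferry = (0.888, 1.449); ferry relative to water = (-2.404, -2.404); water relative to ground = (0.000, -2.200).
Sum = (-1.516, -3.155) m/s.
Speed = |(-1.516, -3.155)| = 3.500 m/s.

3.5 m/s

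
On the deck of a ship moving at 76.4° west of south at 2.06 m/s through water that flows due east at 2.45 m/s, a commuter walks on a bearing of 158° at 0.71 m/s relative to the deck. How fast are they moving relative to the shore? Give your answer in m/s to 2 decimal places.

In east/north components (m/s): commuter relative to ship = (0.266, -0.658); ship relative to water = (-2.002, -0.484); water relative to ground = (2.450, 0.000).
Sum = (0.714, -1.143) m/s.
Speed = |(0.714, -1.143)| = 1.347 m/s.

1.35 m/s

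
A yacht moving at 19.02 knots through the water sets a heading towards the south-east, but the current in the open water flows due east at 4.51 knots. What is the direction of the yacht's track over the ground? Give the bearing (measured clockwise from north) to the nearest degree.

Taking east as x and north as y: velocity relative to the water = (13.449, -13.449) knots; the water relative to ground = (4.510, 0.000) knots.
Velocity relative to ground = (13.449, -13.449) + (4.510, 0.000) = (17.959, -13.449) knots.
Bearing = atan2(17.96, -13.45) = 126.83° clockwise from north.

127°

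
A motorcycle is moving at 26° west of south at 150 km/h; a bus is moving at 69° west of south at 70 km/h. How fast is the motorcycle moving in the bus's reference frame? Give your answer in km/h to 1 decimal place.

Taking east as x and north as y: motorcycle velocity = (-65.756, -134.819) km/h; bus velocity = (-65.351, -25.086) km/h.
Velocity of motorcycle relative to bus = (-65.756, -134.819) − (-65.351, -25.086) = (-0.405, -109.733) km/h.
Magnitude = |(-0.405, -109.733)| = 109.734 km/h.

109.7 km/h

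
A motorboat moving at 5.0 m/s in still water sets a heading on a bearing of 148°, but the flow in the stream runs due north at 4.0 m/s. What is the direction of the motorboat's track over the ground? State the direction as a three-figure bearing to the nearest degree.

095°

Taking east as x and north as y: velocity relative to the water = (2.650, -4.240) m/s; the water relative to ground = (0.000, 4.000) m/s.
Velocity relative to ground = (2.650, -4.240) + (0.000, 4.000) = (2.650, -0.240) m/s.
Bearing = atan2(2.65, -0.24) = 95.18° clockwise from north.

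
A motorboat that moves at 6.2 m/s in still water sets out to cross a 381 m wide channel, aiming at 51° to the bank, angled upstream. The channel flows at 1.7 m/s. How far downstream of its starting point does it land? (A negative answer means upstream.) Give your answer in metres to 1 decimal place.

Perpendicular speed = 4.818 m/s; crossing time = 381 / 4.818 = 79.073 s.
Net downstream speed = -2.202 m/s.
Drift = -2.202 × 79.073 = -174.103 m (upstream).

-174.1 m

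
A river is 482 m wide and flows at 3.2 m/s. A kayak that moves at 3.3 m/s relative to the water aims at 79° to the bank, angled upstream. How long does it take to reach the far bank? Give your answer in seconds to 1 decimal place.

The component of the kayak's velocity perpendicular to the bank is 3.3 × sin 79° = 3.239 m/s.
Only the cross-stream component determines the crossing time; the current contributes nothing perpendicular to the bank.
Time = 482 / 3.239 = 148.794 s.

148.8 s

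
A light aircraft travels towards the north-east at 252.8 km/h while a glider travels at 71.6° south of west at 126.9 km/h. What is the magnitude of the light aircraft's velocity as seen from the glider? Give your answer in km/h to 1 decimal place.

370.6 km/h

Taking east as x and north as y: light aircraft velocity = (178.757, 178.757) km/h; glider velocity = (-40.056, -120.412) km/h.
Velocity of light aircraft relative to glider = (178.757, 178.757) − (-40.056, -120.412) = (218.812, 299.169) km/h.
Magnitude = |(218.812, 299.169)| = 370.649 km/h.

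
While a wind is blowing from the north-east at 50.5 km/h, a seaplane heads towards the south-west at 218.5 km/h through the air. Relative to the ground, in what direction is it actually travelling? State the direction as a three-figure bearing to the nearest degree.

Taking east as x and north as y: velocity relative to the air = (-154.503, -154.503) km/h; the air relative to ground = (-35.709, -35.709) km/h.
Velocity relative to ground = (-154.503, -154.503) + (-35.709, -35.709) = (-190.212, -190.212) km/h.
Bearing = atan2(-190.21, -190.21) = 225.00° clockwise from north.

225°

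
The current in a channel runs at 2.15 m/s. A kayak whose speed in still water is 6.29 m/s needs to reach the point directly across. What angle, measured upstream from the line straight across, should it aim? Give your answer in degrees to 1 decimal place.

To cancel the current, the upstream component of the kayak's velocity must equal the flow: 6.29 sin θ = 2.15.
sin θ = 2.15 / 6.29 = 0.3418.
θ = arcsin(0.3418) = 19.987°.

20.0°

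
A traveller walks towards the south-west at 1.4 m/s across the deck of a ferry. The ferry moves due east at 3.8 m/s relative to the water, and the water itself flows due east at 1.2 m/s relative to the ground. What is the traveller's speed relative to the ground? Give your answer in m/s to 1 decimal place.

In east/north components (m/s): traveller relative to ferry = (-0.990, -0.990); ferry relative to water = (3.800, 0.000); water relative to ground = (1.200, 0.000).
Sum = (4.010, -0.990) m/s.
Speed = |(4.010, -0.990)| = 4.130 m/s.

4.1 m/s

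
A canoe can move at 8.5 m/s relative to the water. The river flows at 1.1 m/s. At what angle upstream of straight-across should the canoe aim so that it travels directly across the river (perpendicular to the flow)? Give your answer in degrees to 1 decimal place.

To cancel the current, the upstream component of the canoe's velocity must equal the flow: 8.5 sin θ = 1.1.
sin θ = 1.1 / 8.5 = 0.1294.
θ = arcsin(0.1294) = 7.436°.

7.4°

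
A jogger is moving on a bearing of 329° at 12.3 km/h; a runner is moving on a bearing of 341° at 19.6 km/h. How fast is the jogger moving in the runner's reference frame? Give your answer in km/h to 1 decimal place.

8.0 km/h

Taking east as x and north as y: jogger velocity = (-6.335, 10.543) km/h; runner velocity = (-6.381, 18.532) km/h.
Velocity of jogger relative to runner = (-6.335, 10.543) − (-6.381, 18.532) = (0.046, -7.989) km/h.
Magnitude = |(0.046, -7.989)| = 7.989 km/h.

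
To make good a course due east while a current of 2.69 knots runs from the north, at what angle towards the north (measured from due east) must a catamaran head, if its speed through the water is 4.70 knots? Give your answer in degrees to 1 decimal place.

The current pushes perpendicular to the desired track; the heading must have a component into the current equal to 2.69 knots: 4.70 sin θ = 2.69.
sin θ = 0.5723, so θ = 34.914°.

34.9°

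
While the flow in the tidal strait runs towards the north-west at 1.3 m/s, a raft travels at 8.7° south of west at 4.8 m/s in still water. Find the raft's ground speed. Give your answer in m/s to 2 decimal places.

5.67 m/s

Taking east as x and north as y: velocity relative to the water = (-4.745, -0.726) m/s; the water relative to ground = (-0.919, 0.919) m/s.
Velocity relative to ground = (-4.745, -0.726) + (-0.919, 0.919) = (-5.664, 0.193) m/s.
Speed = |(-5.664, 0.193)| = 5.667 m/s.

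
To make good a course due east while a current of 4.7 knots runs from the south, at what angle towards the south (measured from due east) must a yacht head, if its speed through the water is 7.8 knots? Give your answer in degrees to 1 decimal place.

37.1°

The current pushes perpendicular to the desired track; the heading must have a component into the current equal to 4.7 knots: 7.8 sin θ = 4.7.
sin θ = 0.6026, so θ = 37.054°.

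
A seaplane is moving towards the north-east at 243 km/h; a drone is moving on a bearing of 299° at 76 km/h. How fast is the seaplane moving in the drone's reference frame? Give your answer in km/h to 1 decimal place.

Taking east as x and north as y: seaplane velocity = (171.827, 171.827) km/h; drone velocity = (-66.471, 36.846) km/h.
Velocity of seaplane relative to drone = (171.827, 171.827) − (-66.471, 36.846) = (238.298, 134.981) km/h.
Magnitude = |(238.298, 134.981)| = 273.872 km/h.

273.9 km/h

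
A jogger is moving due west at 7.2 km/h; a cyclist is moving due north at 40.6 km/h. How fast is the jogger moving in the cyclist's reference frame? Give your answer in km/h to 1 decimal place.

Taking east as x and north as y: jogger velocity = (-7.200, 0.000) km/h; cyclist velocity = (0.000, 40.600) km/h.
Velocity of jogger relative to cyclist = (-7.200, 0.000) − (0.000, 40.600) = (-7.200, -40.600) km/h.
Magnitude = |(-7.200, -40.600)| = 41.233 km/h.

41.2 km/h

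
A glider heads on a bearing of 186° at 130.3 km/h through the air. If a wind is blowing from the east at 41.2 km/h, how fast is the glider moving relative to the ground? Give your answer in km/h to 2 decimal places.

140.70 km/h

Taking east as x and north as y: velocity relative to the air = (-13.620, -129.586) km/h; the air relative to ground = (-41.200, 0.000) km/h.
Velocity relative to ground = (-13.620, -129.586) + (-41.200, 0.000) = (-54.820, -129.586) km/h.
Speed = |(-54.820, -129.586)| = 140.705 km/h.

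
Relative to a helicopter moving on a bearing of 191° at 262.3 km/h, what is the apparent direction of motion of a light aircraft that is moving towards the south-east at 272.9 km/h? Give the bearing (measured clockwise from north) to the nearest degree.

075°

Taking east as x and north as y: light aircraft velocity = (192.969, -192.969) km/h; helicopter velocity = (-50.049, -257.481) km/h.
Velocity of light aircraft relative to helicopter = (192.969, -192.969) − (-50.049, -257.481) = (243.019, 64.511) km/h.
Bearing = atan2(243.02, 64.51) = 75.13° clockwise from north.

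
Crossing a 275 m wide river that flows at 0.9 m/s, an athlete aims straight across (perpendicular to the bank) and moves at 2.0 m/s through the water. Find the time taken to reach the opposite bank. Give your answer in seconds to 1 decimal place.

The component of the athlete's velocity perpendicular to the bank is 2.0 m/s.
The flow acts along the bank and has no component across it.
Time = 275 / 2.000 = 137.500 s.

137.5 s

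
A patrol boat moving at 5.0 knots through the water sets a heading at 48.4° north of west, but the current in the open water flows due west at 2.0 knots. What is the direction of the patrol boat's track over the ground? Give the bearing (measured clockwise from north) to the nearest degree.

305°

Taking east as x and north as y: velocity relative to the water = (-3.320, 3.739) knots; the water relative to ground = (-2.000, 0.000) knots.
Velocity relative to ground = (-3.320, 3.739) + (-2.000, 0.000) = (-5.320, 3.739) knots.
Bearing = atan2(-5.32, 3.74) = 305.10° clockwise from north.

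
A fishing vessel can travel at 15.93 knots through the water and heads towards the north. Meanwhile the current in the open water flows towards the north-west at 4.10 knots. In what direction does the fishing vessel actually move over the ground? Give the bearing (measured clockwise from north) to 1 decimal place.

Taking east as x and north as y: velocity relative to the water = (0.000, 15.930) knots; the water relative to ground = (-2.899, 2.899) knots.
Velocity relative to ground = (0.000, 15.930) + (-2.899, 2.899) = (-2.899, 18.829) knots.
Bearing = atan2(-2.90, 18.83) = 351.25° clockwise from north.

351.2°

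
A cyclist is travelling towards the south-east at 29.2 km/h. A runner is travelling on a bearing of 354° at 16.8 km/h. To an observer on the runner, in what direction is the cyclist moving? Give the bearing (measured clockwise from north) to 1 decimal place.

149.0°

Taking east as x and north as y: cyclist velocity = (20.648, -20.648) km/h; runner velocity = (-1.756, 16.708) km/h.
Velocity of cyclist relative to runner = (20.648, -20.648) − (-1.756, 16.708) = (22.404, -37.355) km/h.
Bearing = atan2(22.40, -37.36) = 149.05° clockwise from north.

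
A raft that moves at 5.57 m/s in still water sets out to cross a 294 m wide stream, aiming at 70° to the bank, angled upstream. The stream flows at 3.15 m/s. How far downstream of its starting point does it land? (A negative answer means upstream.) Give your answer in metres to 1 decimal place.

69.9 m

Perpendicular speed = 5.234 m/s; crossing time = 294 / 5.234 = 56.170 s.
Net downstream speed = 1.245 m/s.
Drift = 1.245 × 56.170 = 69.929 m (downstream).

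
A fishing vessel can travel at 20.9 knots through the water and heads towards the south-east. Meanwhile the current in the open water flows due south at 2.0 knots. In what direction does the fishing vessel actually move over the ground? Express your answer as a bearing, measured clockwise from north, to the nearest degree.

Taking east as x and north as y: velocity relative to the water = (14.779, -14.779) knots; the water relative to ground = (0.000, -2.000) knots.
Velocity relative to ground = (14.779, -14.779) + (0.000, -2.000) = (14.779, -16.779) knots.
Bearing = atan2(14.78, -16.78) = 138.63° clockwise from north.

139°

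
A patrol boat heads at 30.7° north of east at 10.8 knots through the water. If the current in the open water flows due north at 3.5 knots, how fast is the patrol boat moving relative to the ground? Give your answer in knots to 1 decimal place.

Taking east as x and north as y: velocity relative to the water = (9.286, 5.514) knots; the water relative to ground = (0.000, 3.500) knots.
Velocity relative to ground = (9.286, 5.514) + (0.000, 3.500) = (9.286, 9.014) knots.
Speed = |(9.286, 9.014)| = 12.942 knots.

12.9 knots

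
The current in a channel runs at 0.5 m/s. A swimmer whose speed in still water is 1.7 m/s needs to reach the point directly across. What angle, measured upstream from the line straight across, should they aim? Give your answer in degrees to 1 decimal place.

17.1°

To cancel the current, the upstream component of the swimmer's velocity must equal the flow: 1.7 sin θ = 0.5.
sin θ = 0.5 / 1.7 = 0.2941.
θ = arcsin(0.2941) = 17.105°.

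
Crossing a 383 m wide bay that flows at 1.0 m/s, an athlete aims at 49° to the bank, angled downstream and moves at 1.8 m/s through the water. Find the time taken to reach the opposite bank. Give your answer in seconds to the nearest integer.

The component of the athlete's velocity perpendicular to the bank is 1.8 × sin 49° = 1.358 m/s.
The current is parallel to the bank, so it does not affect the crossing time.
Time = 383 / 1.358 = 281.933 s.

282 s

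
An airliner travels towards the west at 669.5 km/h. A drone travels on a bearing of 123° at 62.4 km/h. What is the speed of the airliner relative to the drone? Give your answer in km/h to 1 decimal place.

722.6 km/h

Taking east as x and north as y: airliner velocity = (-669.500, 0.000) km/h; drone velocity = (52.333, -33.985) km/h.
Velocity of airliner relative to drone = (-669.500, 0.000) − (52.333, -33.985) = (-721.833, 33.985) km/h.
Magnitude = |(-721.833, 33.985)| = 722.633 km/h.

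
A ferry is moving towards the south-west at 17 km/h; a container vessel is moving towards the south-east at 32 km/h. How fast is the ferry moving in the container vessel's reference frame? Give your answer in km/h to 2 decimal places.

Taking east as x and north as y: ferry velocity = (-12.021, -12.021) km/h; container vessel velocity = (22.627, -22.627) km/h.
Velocity of ferry relative to container vessel = (-12.021, -12.021) − (22.627, -22.627) = (-34.648, 10.607) km/h.
Magnitude = |(-34.648, 10.607)| = 36.235 km/h.

36.24 km/h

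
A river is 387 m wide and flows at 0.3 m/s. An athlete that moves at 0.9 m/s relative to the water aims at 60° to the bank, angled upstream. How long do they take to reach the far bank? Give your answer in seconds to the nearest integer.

The component of the athlete's velocity perpendicular to the bank is 0.9 × sin 60° = 0.779 m/s.
Only the cross-stream component determines the crossing time; the current contributes nothing perpendicular to the bank.
Time = 387 / 0.779 = 496.521 s.

497 s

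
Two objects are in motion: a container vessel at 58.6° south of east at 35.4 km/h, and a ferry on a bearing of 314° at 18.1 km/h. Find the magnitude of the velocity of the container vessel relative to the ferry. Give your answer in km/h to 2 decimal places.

53.11 km/h

Taking east as x and north as y: container vessel velocity = (18.444, -30.216) km/h; ferry velocity = (-13.020, 12.573) km/h.
Velocity of container vessel relative to ferry = (18.444, -30.216) − (-13.020, 12.573) = (31.464, -42.789) km/h.
Magnitude = |(31.464, -42.789)| = 53.112 km/h.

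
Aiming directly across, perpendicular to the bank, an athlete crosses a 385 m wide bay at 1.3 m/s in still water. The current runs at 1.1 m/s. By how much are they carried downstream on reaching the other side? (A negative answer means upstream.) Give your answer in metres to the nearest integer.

Perpendicular speed = 1.300 m/s; crossing time = 385 / 1.300 = 296.154 s.
Net downstream speed = 1.100 m/s.
Drift = 1.100 × 296.154 = 325.769 m (downstream).

326 m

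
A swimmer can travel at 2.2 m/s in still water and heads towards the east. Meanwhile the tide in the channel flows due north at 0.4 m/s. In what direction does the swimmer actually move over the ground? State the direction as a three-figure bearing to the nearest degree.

Taking east as x and north as y: velocity relative to the water = (2.200, 0.000) m/s; the water relative to ground = (0.000, 0.400) m/s.
Velocity relative to ground = (2.200, 0.000) + (0.000, 0.400) = (2.200, 0.400) m/s.
Bearing = atan2(2.20, 0.40) = 79.70° clockwise from north.

080°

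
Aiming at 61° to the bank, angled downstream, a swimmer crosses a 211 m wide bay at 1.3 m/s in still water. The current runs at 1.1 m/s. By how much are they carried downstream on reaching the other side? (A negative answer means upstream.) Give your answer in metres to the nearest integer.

Perpendicular speed = 1.137 m/s; crossing time = 211 / 1.137 = 185.575 s.
Net downstream speed = 1.730 m/s.
Drift = 1.730 × 185.575 = 321.092 m (downstream).

321 m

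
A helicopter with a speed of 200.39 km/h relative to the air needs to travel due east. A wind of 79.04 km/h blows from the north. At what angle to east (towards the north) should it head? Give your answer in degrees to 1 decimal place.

23.2°

The wind pushes perpendicular to the desired track; the heading must have a component into the wind equal to 79.04 km/h: 200.39 sin θ = 79.04.
sin θ = 0.3944, so θ = 23.230°.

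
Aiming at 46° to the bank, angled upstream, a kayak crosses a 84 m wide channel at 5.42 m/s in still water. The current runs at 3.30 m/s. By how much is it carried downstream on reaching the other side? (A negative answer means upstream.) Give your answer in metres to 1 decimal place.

Perpendicular speed = 3.899 m/s; crossing time = 84 / 3.899 = 21.545 s.
Net downstream speed = -0.465 m/s.
Drift = -0.465 × 21.545 = -10.019 m (upstream).

-10.0 m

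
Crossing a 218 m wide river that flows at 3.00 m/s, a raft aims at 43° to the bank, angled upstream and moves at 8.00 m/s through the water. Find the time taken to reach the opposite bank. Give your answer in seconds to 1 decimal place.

40.0 s

The component of the raft's velocity perpendicular to the bank is 8.00 × sin 43° = 5.456 m/s.
The current is parallel to the bank, so it does not affect the crossing time.
Time = 218 / 5.456 = 39.956 s.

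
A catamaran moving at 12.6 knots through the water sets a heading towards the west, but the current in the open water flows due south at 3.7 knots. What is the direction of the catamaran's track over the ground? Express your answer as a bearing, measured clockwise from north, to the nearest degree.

Taking east as x and north as y: velocity relative to the water = (-12.600, 0.000) knots; the water relative to ground = (0.000, -3.700) knots.
Velocity relative to ground = (-12.600, 0.000) + (0.000, -3.700) = (-12.600, -3.700) knots.
Bearing = atan2(-12.60, -3.70) = 253.64° clockwise from north.

254°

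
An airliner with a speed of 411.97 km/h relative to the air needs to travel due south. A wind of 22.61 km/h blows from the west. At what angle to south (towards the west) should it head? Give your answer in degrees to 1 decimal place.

The wind pushes perpendicular to the desired track; the heading must have a component into the wind equal to 22.61 km/h: 411.97 sin θ = 22.61.
sin θ = 0.0549, so θ = 3.146°.

3.1°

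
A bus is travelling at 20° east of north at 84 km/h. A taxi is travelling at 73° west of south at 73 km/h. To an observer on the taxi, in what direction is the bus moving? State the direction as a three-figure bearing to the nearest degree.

044°

Taking east as x and north as y: bus velocity = (28.730, 78.934) km/h; taxi velocity = (-69.810, -21.343) km/h.
Velocity of bus relative to taxi = (28.730, 78.934) − (-69.810, -21.343) = (98.540, 100.277) km/h.
Bearing = atan2(98.54, 100.28) = 44.50° clockwise from north.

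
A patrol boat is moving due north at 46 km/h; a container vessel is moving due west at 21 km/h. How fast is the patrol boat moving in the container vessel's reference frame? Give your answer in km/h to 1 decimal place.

50.6 km/h

Taking east as x and north as y: patrol boat velocity = (0.000, 46.000) km/h; container vessel velocity = (-21.000, 0.000) km/h.
Velocity of patrol boat relative to container vessel = (0.000, 46.000) − (-21.000, 0.000) = (21.000, 46.000) km/h.
Magnitude = |(21.000, 46.000)| = 50.567 km/h.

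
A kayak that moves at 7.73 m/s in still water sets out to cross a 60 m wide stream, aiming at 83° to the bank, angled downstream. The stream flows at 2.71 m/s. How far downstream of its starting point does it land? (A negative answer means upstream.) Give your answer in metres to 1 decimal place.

Perpendicular speed = 7.672 m/s; crossing time = 60 / 7.672 = 7.820 s.
Net downstream speed = 3.652 m/s.
Drift = 3.652 × 7.820 = 28.560 m (downstream).

28.6 m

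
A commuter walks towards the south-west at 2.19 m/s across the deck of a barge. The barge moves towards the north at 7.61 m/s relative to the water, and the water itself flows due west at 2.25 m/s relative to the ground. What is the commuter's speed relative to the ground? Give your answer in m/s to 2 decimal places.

7.15 m/s

In east/north components (m/s): commuter relative to barge = (-1.549, -1.549); barge relative to water = (0.000, 7.610); water relative to ground = (-2.250, 0.000).
Sum = (-3.799, 6.061) m/s.
Speed = |(-3.799, 6.061)| = 7.153 m/s.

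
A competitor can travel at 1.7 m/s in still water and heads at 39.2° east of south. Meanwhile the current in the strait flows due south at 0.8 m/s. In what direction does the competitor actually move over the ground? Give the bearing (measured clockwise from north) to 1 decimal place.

153.1°

Taking east as x and north as y: velocity relative to the water = (1.074, -1.317) m/s; the water relative to ground = (0.000, -0.800) m/s.
Velocity relative to ground = (1.074, -1.317) + (0.000, -0.800) = (1.074, -2.117) m/s.
Bearing = atan2(1.07, -2.12) = 153.10° clockwise from north.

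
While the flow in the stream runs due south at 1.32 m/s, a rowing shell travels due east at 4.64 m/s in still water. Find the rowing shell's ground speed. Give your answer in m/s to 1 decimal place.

4.8 m/s

Taking east as x and north as y: velocity relative to the water = (4.640, 0.000) m/s; the water relative to ground = (0.000, -1.320) m/s.
Velocity relative to ground = (4.640, 0.000) + (0.000, -1.320) = (4.640, -1.320) m/s.
Speed = |(4.640, -1.320)| = 4.824 m/s.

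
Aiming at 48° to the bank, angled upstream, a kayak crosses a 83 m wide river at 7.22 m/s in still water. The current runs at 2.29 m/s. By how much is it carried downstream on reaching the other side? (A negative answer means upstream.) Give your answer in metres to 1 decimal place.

-39.3 m

Perpendicular speed = 5.366 m/s; crossing time = 83 / 5.366 = 15.469 s.
Net downstream speed = -2.541 m/s.
Drift = -2.541 × 15.469 = -39.309 m (upstream).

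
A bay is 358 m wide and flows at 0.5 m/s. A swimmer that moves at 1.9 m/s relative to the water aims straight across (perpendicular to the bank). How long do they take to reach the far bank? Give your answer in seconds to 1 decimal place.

The component of the swimmer's velocity perpendicular to the bank is 1.9 m/s.
The current is parallel to the bank, so it does not affect the crossing time.
Time = 358 / 1.900 = 188.421 s.

188.4 s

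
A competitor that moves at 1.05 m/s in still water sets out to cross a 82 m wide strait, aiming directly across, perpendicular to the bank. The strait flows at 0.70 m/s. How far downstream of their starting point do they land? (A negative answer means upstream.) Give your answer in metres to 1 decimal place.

54.7 m

Perpendicular speed = 1.050 m/s; crossing time = 82 / 1.050 = 78.095 s.
Net downstream speed = 0.700 m/s.
Drift = 0.700 × 78.095 = 54.667 m (downstream).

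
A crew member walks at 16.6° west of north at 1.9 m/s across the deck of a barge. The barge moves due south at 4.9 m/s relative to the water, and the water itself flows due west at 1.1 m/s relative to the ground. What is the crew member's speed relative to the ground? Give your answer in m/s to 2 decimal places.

3.49 m/s

In east/north components (m/s): crew member relative to barge = (-0.543, 1.821); barge relative to water = (0.000, -4.900); water relative to ground = (-1.100, 0.000).
Sum = (-1.643, -3.079) m/s.
Speed = |(-1.643, -3.079)| = 3.490 m/s.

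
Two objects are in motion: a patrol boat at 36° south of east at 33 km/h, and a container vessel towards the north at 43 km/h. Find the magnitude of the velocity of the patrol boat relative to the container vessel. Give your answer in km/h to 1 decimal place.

67.9 km/h

Taking east as x and north as y: patrol boat velocity = (26.698, -19.397) km/h; container vessel velocity = (0.000, 43.000) km/h.
Velocity of patrol boat relative to container vessel = (26.698, -19.397) − (0.000, 43.000) = (26.698, -62.397) km/h.
Magnitude = |(26.698, -62.397)| = 67.869 km/h.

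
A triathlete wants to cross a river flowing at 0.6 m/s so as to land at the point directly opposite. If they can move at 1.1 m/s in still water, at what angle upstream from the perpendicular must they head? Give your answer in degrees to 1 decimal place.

33.1°

To cancel the current, the upstream component of the triathlete's velocity must equal the flow: 1.1 sin θ = 0.6.
sin θ = 0.6 / 1.1 = 0.5455.
θ = arcsin(0.5455) = 33.056°.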